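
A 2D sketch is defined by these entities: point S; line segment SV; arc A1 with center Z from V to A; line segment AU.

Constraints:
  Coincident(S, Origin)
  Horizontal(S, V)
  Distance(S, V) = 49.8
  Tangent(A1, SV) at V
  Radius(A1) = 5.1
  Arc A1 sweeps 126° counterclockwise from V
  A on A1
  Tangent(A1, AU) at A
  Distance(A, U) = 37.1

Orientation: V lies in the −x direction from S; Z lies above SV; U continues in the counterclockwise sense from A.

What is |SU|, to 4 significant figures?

77.50

S is at the origin; SV is horizontal with |SV| = 49.8 and V on the −x side, so V = (-49.80, 0.000). A1 meets SV tangentially, so ZV is at right angles to SV, so Z = V + (0, 5.1) = (-49.80, 5.100). On A1, V sits at bearing -90° from Z; a 126° counterclockwise sweep puts A at bearing 36°, so A = Z + 5.1·(cos 36°, sin 36°) = (-45.67, 8.098). A1 meets AU tangentially, so ZA is at right angles to AU, so AU runs along (−sin 36°, cos 36°); with |AU| = 37.1, U = (-67.48, 38.11). Then |SU| = |U − S| = 77.50.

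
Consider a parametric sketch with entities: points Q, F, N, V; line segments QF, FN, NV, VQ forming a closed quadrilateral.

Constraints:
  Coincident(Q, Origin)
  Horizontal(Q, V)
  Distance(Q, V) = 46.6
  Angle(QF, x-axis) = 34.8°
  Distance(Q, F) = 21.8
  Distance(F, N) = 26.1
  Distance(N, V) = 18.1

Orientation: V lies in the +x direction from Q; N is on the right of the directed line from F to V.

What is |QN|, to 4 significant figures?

32.95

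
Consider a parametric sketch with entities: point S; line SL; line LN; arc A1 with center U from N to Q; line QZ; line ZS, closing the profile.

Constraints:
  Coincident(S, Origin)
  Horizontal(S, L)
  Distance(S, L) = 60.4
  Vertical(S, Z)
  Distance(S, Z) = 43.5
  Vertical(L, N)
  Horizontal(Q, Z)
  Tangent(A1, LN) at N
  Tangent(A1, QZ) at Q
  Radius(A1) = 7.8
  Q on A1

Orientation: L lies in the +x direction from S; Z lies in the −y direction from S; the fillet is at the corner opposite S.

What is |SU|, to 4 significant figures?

63.57

S is at the origin; S and L share the same y with |SL| = 60.4 and L on the +x side, so L = (60.40, 0.000). SZ is vertical with |SZ| = 43.5 and Z on the −y side, so Z = (0.000, -43.50). The virtual corner opposite S is at (60.40, -43.50). Since A1 is tangent to LN there, UN ⟂ LN and the tangent condition forces UQ to be normal to QZ, with radius 7.8, so the center U sits 7.8 in from both sides at U = (52.60, -35.70). Then |SU| = |U − S| = 63.57.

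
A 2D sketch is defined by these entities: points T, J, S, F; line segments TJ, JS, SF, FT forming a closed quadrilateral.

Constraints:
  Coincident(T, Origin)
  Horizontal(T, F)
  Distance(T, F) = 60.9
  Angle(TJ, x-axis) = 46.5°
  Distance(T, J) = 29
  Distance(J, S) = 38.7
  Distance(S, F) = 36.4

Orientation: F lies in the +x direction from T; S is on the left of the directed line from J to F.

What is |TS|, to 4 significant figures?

66.28

Checks: |JS| = 38.70 ✓; |SF| = 36.40 ✓.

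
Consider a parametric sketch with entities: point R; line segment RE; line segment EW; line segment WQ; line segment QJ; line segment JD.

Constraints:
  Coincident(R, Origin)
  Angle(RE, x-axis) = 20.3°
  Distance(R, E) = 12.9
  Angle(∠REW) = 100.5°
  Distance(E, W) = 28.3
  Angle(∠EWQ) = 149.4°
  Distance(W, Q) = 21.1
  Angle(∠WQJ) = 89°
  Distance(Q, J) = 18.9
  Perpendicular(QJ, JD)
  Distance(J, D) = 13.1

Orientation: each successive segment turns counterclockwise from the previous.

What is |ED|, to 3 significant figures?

32.3

R is at the origin; RE runs at 20.3° with length 12.9, so E = (12.1, 4.48). ∠REW = 100.5° gives EW at 99.8° from the x-axis; with |EW| = 28.3, W = (7.28, 32.4). ∠EWQ = 149.4° gives WQ at 130° from the x-axis; with |WQ| = 21.1, Q = (-6.39, 48.4). ∠WQJ = 89.0° gives QJ at -139° from the x-axis; with |QJ| = 18.9, J = (-20.6, 35.9). QJ is perpendicular to JD, so JD runs at -48.6°; with |JD| = 13.1, D = (-11.9, 26.1). Then |ED| = |D − E| = 32.3.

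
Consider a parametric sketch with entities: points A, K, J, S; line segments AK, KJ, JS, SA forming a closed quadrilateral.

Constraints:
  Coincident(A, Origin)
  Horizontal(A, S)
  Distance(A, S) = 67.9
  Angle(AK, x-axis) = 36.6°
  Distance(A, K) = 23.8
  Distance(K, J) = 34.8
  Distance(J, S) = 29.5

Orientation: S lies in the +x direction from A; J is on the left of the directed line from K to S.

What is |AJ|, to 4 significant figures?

57.86

A is at the origin; AS is horizontal with |AS| = 67.9 and S in +x, so S = (67.9, 0). AK runs at 36.6° with |AK| = 23.8, so K = (19.11, 14.19). J is determined by |KJ| = 34.8 and |JS| = 29.5 together: it lies at the intersection of circle(K, 34.8) and circle(S, 29.5). With |KS| = 50.81, the foot of the radical line on KS is 28.76 from K and the perpendicular offset is √(34.8² − 28.76²) = 19.59. Taking the left-of-KS solution: J = (52.19, 24.97).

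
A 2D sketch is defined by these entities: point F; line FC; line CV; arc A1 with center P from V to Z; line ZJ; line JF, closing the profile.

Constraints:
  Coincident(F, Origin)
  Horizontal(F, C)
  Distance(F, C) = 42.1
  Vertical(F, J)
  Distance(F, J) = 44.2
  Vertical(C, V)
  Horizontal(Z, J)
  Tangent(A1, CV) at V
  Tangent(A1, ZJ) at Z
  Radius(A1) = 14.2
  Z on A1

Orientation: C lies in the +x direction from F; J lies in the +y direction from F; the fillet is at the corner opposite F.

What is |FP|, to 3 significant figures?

41.0

F and J share the same x with |FJ| = 44.2 and J on the +y side, so J = (0.00, 44.2). The virtual corner opposite F is at (42.1, 44.2). Tangency of A1 to CV means the radius PV is perpendicular to CV and tangency of A1 to ZJ means the radius PZ is perpendicular to ZJ, with radius 14.2, so the center P sits 14.2 in from both sides at P = (27.9, 30.0). Then |FP| = |P − F| = 41.0.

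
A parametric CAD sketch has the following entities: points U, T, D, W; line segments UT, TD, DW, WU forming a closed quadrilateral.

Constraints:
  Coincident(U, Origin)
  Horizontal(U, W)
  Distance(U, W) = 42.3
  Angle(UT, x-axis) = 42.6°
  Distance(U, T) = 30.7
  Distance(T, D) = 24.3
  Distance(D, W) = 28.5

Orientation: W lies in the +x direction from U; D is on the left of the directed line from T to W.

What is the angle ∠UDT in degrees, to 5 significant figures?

13.744°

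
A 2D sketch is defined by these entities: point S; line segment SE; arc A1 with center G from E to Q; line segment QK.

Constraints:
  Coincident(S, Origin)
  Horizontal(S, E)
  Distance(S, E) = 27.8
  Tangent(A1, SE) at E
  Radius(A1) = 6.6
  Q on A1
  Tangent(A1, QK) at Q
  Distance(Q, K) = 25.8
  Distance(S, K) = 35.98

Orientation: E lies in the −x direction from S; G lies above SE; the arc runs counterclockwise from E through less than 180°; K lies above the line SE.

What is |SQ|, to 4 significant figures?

22.01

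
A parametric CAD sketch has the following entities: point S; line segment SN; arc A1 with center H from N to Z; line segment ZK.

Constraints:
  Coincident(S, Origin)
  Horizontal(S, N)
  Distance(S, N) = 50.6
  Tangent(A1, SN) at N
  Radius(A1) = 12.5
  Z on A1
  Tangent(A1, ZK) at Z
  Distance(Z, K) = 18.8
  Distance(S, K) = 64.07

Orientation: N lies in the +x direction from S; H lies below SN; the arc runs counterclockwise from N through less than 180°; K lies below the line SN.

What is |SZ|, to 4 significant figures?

46.21

S is at the origin; SN is horizontal with |SN| = 50.6 and N on the +x side, so N = (50.60, 0.000). A1 meets SN tangentially, so HN is at right angles to SN, so H = N + (0, -12.5) = (50.60, -12.50). Since HZ ⟂ ZK (tangency), |HK| = √(12.5² + 18.8²) = 22.58 regardless of where Z sits on A1. So K lies on both circle(S, 64.07) and circle(H, 22.58); the below-SN intersection is K = (53.76, -34.85). Z is the foot of the tangent from K: Z = (41.26, -20.81).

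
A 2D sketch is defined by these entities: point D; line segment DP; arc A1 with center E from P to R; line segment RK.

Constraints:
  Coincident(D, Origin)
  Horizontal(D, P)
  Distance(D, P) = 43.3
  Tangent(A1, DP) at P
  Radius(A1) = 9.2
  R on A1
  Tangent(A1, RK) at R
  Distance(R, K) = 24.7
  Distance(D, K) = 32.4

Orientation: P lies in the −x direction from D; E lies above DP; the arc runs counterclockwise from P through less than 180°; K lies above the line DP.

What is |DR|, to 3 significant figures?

36.0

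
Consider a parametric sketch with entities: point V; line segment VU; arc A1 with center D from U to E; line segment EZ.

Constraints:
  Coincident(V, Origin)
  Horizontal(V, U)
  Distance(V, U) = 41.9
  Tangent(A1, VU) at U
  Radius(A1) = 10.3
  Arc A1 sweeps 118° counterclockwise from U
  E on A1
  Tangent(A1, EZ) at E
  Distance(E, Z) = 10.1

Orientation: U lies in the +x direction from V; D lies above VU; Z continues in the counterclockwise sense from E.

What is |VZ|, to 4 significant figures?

52.13

V is at the origin; VU is horizontal with |VU| = 41.9 and U on the +x side, so U = (41.90, 0.000). The tangent condition forces DU to be normal to VU, so D = U + (0, 10.3) = (41.90, 10.30). On A1, U sits at bearing -90° from D; a 118° counterclockwise sweep puts E at bearing 28°, so E = D + 10.3·(cos 28°, sin 28°) = (50.99, 15.14). A1 meets EZ tangentially, so DE is at right angles to EZ, so EZ runs along (−sin 28°, cos 28°); with |EZ| = 10.1, Z = (46.25, 24.05). Then |VZ| = |Z − V| = 52.13.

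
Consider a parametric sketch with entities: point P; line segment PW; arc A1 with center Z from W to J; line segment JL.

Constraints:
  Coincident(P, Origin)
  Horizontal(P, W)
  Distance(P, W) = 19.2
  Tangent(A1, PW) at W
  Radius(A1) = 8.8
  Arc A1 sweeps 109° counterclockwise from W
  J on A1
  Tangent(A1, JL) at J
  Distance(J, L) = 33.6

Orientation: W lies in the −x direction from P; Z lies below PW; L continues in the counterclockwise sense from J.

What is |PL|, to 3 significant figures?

46.5

On A1, W sits at bearing 90° from Z; a 109° counterclockwise sweep puts J at bearing 199°, so J = Z + 8.8·(cos 199°, sin 199°) = (-27.5, -11.7). A1 meets JL tangentially, so ZJ is at right angles to JL, so JL runs along (−sin 199°, cos 199°); with |JL| = 33.6, L = (-16.6, -43.4). Then |PL| = |L − P| = 46.5.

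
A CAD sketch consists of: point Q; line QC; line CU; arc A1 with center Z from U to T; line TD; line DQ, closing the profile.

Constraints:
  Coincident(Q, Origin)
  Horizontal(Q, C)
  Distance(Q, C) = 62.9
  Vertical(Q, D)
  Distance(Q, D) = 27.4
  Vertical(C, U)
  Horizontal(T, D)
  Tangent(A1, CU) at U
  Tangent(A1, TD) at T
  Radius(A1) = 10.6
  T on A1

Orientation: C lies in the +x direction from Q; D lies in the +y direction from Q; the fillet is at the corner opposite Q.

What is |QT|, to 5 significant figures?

59.043

Q is at the origin; Q and C share the same y with |QC| = 62.9 and C on the +x side, so C = (62.900, 0.0000). QD is vertical with |QD| = 27.4 and D on the +y side, so D = (0.0000, 27.400). The virtual corner opposite Q is at (62.900, 27.400). Tangency of A1 to CU means the radius ZU is perpendicular to CU and since A1 is tangent to TD there, ZT ⟂ TD, with radius 10.6, so the center Z sits 10.6 in from both sides at Z = (52.300, 16.800). That places the tangent points at U = (62.900, 16.800) on CU and T = (52.300, 27.400) on TD. Then |QT| = |T − Q| = 59.043.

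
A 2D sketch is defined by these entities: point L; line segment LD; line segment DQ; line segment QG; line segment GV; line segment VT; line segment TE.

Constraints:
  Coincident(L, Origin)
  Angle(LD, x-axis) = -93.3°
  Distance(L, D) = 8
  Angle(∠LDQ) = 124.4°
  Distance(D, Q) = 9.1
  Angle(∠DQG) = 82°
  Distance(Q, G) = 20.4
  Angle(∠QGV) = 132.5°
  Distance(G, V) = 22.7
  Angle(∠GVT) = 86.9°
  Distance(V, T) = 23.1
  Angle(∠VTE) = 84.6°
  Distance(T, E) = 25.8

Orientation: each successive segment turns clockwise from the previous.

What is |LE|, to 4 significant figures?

5.593

L is at the origin; LD runs at -93.3° with length 8.0, so D = (-0.4605, -7.987). ∠LDQ = 124.4° gives DQ at -148.9° from the x-axis; with |DQ| = 9.1, Q = (-8.253, -12.69). ∠DQG = 82.0° gives QG at 113.1° from the x-axis; with |QG| = 20.4, G = (-16.26, 6.077). ∠QGV = 132.5° gives GV at 65.60° from the x-axis; with |GV| = 22.7, V = (-6.879, 26.75). ∠GVT = 86.9° gives VT at -27.50° from the x-axis; with |VT| = 23.1, T = (13.61, 16.08). ∠VTE = 84.6° gives TE at -122.9° from the x-axis; with |TE| = 25.8, E = (-0.4027, -5.579). Then |LE| = |E − L| = 5.593.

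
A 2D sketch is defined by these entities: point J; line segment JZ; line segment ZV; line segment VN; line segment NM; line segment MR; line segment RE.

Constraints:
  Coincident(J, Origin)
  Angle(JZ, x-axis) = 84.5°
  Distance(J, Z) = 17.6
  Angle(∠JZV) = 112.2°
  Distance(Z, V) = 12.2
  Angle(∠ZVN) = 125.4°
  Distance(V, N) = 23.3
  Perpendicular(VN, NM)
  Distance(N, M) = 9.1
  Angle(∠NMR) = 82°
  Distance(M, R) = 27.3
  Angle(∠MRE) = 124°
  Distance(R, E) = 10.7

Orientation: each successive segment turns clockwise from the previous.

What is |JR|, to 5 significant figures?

20.435

J is at the origin; JZ runs at 84.5° with length 17.6, so Z = (1.6869, 17.519). ∠JZV = 112.2° gives ZV at 16.700° from the x-axis; with |ZV| = 12.2, V = (13.372, 21.025). ∠ZVN = 125.4° gives VN at -37.900° from the x-axis; with |VN| = 23.3, N = (31.758, 6.7119). The perpendicularity gives NM at right angles to VN, so NM runs at -127.90°; with |NM| = 9.1, M = (26.168, -0.46874). ∠NMR = 82.0° gives MR at 134.10° from the x-axis; with |MR| = 27.3, R = (7.1696, 19.136). Then |JR| = |R − J| = 20.435.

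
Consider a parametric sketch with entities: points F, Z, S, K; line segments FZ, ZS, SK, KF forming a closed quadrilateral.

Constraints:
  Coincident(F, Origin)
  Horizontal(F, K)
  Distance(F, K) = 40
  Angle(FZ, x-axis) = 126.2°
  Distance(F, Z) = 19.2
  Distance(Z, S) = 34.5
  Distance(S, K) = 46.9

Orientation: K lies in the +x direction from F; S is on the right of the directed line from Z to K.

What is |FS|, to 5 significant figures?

18.350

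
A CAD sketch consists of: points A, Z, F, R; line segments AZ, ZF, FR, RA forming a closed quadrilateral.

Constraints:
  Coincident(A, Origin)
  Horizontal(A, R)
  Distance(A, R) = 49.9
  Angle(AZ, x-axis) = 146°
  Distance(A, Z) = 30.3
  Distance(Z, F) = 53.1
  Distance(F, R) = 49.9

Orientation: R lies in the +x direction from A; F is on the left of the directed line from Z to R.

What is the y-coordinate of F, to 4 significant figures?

41.39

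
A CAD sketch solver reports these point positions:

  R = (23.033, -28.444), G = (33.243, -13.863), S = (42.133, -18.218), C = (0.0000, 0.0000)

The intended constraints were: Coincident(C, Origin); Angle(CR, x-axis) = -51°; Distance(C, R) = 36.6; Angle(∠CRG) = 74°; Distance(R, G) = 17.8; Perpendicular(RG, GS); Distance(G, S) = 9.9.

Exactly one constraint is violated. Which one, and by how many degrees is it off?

Perpendicular(RG, GS) — off by 8.90°.

C = (0.00, 0.00) ✓; CR at -51.00° ✓; |CR| = 36.60 ✓; ∠CRG = 74.00° ✓; |RG| = 17.80 ✓; ∠(RG, GS) = 81.10° ✗; |GS| = 9.899 ✓.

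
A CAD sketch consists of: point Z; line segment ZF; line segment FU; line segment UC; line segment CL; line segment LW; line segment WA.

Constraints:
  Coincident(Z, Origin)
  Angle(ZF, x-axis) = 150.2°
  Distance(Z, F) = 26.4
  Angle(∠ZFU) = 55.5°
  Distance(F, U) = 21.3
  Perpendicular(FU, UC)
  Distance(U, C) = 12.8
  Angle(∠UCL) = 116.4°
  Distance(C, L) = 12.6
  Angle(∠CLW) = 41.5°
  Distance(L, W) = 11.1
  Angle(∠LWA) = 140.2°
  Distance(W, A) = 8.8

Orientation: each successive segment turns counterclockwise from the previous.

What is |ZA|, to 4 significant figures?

19.11

∠CLW = 41.5° gives LW at -153.2° from the x-axis; with |LW| = 11.1, W = (-13.66, -0.3571). ∠LWA = 140.2° gives WA at -113.4° from the x-axis; with |WA| = 8.8, A = (-17.15, -8.433). Then |ZA| = |A − Z| = 19.11.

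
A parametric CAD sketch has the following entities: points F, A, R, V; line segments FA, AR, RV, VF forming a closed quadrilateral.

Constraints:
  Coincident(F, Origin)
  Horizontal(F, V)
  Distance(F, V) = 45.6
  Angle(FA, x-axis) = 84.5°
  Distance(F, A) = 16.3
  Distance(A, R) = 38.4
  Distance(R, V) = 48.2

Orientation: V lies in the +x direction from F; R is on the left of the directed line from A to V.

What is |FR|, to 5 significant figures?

52.372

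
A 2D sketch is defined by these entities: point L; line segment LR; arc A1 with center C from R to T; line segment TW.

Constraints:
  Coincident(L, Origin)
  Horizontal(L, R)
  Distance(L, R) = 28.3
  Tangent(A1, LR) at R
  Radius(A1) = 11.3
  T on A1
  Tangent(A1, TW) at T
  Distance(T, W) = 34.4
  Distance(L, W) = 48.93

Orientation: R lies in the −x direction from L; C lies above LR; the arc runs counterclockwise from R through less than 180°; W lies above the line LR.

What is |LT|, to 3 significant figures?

20.5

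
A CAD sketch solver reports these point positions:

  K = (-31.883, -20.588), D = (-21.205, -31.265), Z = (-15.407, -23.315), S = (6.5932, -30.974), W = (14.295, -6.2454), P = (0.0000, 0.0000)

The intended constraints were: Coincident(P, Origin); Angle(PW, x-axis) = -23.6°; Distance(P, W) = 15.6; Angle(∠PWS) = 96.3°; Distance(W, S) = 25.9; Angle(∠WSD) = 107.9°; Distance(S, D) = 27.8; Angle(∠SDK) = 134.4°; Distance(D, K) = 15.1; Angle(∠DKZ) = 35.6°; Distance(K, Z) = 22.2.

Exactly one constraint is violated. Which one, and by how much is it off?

Distance(K, Z) = 22.2 — off by 5.50.

P = (0.00, 0.00) ✓; PW at -23.60° ✓; |PW| = 15.60 ✓; ∠PWS = 96.30° ✓; |WS| = 25.90 ✓; ∠WSD = 107.9° ✓; |SD| = 27.80 ✓; ∠SDK = 134.4° ✓; |DK| = 15.10 ✓; ∠DKZ = 35.60° ✓; |KZ| = 16.70 ✗.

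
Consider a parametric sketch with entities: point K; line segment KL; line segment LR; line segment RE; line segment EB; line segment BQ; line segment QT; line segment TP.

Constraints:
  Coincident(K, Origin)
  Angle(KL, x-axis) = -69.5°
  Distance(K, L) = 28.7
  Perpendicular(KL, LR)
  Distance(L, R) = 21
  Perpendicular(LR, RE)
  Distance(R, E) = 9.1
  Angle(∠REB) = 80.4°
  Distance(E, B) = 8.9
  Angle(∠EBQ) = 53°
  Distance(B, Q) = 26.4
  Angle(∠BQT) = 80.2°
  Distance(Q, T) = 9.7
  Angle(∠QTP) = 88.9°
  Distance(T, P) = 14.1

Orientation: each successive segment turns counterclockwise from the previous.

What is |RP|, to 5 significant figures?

6.4350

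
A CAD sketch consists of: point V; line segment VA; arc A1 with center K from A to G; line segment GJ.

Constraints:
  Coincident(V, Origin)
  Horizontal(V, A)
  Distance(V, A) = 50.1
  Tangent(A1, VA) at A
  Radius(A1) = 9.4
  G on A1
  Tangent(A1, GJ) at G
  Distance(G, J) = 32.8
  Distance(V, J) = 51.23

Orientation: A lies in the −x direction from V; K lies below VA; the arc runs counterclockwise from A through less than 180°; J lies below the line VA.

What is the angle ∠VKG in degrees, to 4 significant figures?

144.9°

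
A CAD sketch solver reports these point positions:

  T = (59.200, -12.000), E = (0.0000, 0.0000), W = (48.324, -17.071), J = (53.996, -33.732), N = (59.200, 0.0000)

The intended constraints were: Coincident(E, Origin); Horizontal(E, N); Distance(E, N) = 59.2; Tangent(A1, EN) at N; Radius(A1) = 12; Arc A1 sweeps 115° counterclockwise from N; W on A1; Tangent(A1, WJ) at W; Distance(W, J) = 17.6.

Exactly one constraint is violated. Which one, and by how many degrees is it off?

Tangent(A1, WJ) at W — off by 6.20°.

E = (0.00, 0.00) ✓; E.y = 0.00, N.y = 0.00 ✓; |EN| = 59.20 ✓; ∠(TN, NE) = 90.00° ✓; |TN| = 12.00 ✓; bearing(T→W) − bearing(T→N) = 115.0° ✓; |TW| = 12.00 ✓; ∠(TW, WJ) = 96.20° ✗; |WJ| = 17.60 ✓.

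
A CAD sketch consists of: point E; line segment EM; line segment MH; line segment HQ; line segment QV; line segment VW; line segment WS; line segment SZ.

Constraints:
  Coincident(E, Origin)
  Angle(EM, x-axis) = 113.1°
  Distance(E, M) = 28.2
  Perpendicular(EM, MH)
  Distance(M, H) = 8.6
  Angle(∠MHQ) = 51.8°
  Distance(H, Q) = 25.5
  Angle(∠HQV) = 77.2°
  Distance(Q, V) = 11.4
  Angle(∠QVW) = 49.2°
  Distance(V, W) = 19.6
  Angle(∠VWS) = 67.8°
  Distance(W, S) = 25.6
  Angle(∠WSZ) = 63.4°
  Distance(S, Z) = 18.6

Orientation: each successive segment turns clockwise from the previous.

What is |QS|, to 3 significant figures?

15.3

∠QVW = 49.2° gives VW at 21.3° from the x-axis; with |VW| = 19.6, W = (-1.61, 17.1). ∠VWS = 67.8° gives WS at -90.9° from the x-axis; with |WS| = 25.6, S = (-2.01, -8.45). Then |QS| = |S − Q| = 15.3.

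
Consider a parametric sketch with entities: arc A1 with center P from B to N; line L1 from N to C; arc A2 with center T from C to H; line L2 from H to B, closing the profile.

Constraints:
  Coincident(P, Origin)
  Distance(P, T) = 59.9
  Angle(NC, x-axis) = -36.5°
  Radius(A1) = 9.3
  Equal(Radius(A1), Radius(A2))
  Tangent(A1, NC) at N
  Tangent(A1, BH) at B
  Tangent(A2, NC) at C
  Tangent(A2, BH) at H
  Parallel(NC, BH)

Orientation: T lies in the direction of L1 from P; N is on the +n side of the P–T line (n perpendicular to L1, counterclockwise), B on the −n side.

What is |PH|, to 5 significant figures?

60.618

The slot axis is L1's direction at -36.5°, so u = (cos -36.5°, sin -36.5°) = (0.80386, -0.59482) and n = (−sin -36.5°, cos -36.5°) = (0.59482, 0.80386). P is at the origin and T lies 59.9 along u from P, so T = 59.9·u = (48.151, -35.630). Tangency of A1 to both parallel lines with radius 9.3 puts N and B at P ± 9.3·n: N = (5.5319, 7.4759), B = (-5.5319, -7.4759). Equal radii place C and H the same way about T: C = T + 9.3·n = (53.683, -28.154), H = T − 9.3·n = (42.619, -43.106). Then |PH| = |H − P| = 60.618.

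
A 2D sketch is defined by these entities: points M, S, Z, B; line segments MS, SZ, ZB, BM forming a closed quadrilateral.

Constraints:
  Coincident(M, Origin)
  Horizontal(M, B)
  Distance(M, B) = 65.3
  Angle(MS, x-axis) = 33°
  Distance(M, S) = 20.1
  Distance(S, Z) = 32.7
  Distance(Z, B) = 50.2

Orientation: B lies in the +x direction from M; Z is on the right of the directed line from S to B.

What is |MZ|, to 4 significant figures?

29.43

Checks: |SZ| = 32.70 ✓; |ZB| = 50.20 ✓.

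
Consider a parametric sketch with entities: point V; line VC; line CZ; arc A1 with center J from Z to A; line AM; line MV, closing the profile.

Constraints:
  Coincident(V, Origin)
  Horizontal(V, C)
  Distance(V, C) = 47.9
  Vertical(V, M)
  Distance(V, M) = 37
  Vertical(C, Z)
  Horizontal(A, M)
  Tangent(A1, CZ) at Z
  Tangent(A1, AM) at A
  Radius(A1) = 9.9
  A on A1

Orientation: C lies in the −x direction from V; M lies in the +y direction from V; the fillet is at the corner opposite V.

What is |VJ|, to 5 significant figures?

46.673

V and M share the same x with |VM| = 37.0 and M on the +y side, so M = (0.0000, 37.000). The virtual corner opposite V is at (-47.900, 37.000). Tangency of A1 to CZ means the radius JZ is perpendicular to CZ and A1 meets AM tangentially, so JA is at right angles to AM, with radius 9.9, so the center J sits 9.9 in from both sides at J = (-38.000, 27.100). Then |VJ| = |J − V| = 46.673.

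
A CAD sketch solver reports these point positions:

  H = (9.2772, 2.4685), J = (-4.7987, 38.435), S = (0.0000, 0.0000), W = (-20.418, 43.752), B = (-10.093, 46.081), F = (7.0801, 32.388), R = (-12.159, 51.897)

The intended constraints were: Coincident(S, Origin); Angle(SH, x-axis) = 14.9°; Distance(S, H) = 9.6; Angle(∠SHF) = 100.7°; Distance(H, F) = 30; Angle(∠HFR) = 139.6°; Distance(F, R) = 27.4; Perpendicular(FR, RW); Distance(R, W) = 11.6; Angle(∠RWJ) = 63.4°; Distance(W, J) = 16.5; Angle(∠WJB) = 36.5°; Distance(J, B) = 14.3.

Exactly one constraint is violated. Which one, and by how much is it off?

Distance(J, B) = 14.3 — off by 5.00.

S = (0.00, 0.00) ✓; SH at 14.90° ✓; |SH| = 9.600 ✓; ∠SHF = 100.7° ✓; |HF| = 30.00 ✓; ∠HFR = 139.6° ✓; |FR| = 27.40 ✓; ∠(FR, RW) = 90.00° ✓; |RW| = 11.60 ✓; ∠RWJ = 63.40° ✓; |WJ| = 16.50 ✓; ∠WJB = 36.50° ✓; |JB| = 9.300 ✗.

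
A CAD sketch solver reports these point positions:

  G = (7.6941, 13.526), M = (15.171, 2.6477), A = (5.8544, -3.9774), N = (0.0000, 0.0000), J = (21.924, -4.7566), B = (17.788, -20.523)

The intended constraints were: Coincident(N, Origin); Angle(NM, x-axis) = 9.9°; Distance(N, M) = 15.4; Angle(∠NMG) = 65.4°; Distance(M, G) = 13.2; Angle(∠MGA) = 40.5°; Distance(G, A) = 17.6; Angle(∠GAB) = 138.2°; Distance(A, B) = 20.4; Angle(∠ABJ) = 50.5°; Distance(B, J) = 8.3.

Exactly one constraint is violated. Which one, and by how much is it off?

Distance(B, J) = 8.3 — off by 8.00.

N = (0.00, 0.00) ✓; NM at 9.900° ✓; |NM| = 15.40 ✓; ∠NMG = 65.40° ✓; |MG| = 13.20 ✓; ∠MGA = 40.50° ✓; |GA| = 17.60 ✓; ∠GAB = 138.2° ✓; |AB| = 20.40 ✓; ∠ABJ = 50.50° ✓; |BJ| = 16.30 ✗.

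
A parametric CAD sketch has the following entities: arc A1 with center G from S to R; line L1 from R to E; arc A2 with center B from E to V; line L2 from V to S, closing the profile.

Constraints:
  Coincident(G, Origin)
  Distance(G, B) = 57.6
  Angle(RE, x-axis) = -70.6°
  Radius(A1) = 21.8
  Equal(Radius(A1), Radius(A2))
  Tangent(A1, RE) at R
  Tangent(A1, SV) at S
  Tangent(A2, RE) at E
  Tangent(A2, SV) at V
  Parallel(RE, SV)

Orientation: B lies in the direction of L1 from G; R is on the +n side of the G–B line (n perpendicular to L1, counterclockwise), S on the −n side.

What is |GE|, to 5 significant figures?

61.587

Tangency of A1 to both parallel lines with radius 21.8 puts R and S at G ± 21.8·n: R = (20.562, 7.2411), S = (-20.562, -7.2411). Equal radii place E and V the same way about B: E = B + 21.8·n = (39.695, -47.089), V = B − 21.8·n = (-1.4298, -61.571). Then |GE| = |E − G| = 61.587.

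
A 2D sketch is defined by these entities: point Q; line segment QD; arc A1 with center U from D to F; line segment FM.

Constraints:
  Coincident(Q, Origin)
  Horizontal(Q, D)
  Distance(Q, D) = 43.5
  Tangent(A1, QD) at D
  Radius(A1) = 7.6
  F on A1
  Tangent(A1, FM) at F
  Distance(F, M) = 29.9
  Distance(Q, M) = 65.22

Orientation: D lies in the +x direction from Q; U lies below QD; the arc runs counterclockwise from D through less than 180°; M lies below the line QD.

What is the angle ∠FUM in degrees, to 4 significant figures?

75.74°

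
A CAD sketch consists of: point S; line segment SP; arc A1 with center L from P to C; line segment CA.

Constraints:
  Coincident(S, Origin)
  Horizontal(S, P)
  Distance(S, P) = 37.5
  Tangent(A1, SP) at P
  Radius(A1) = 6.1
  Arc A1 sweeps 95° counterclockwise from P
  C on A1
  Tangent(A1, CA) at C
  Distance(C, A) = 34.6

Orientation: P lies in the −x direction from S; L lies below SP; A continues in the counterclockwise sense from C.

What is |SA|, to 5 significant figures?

57.744

On A1, P sits at bearing 90° from L; a 95° counterclockwise sweep puts C at bearing 185°, so C = L + 6.1·(cos 185°, sin 185°) = (-43.577, -6.6317). The tangent condition forces LC to be normal to CA, so CA runs along (−sin 185°, cos 185°); with |CA| = 34.6, A = (-40.561, -41.100). Then |SA| = |A − S| = 57.744.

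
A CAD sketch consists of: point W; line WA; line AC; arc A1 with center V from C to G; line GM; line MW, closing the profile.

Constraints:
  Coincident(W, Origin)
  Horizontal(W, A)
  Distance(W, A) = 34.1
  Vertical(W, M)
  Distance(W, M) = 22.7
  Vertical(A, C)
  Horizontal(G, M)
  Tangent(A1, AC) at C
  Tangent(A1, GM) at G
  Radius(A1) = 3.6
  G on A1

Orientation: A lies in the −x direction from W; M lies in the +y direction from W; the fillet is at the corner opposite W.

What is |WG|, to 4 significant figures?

38.02

W is at the origin; W and A share the same y with |WA| = 34.1 and A on the −x side, so A = (-34.10, 0.000). WM is vertical with |WM| = 22.7 and M on the +y side, so M = (0.000, 22.70). The virtual corner opposite W is at (-34.10, 22.70). Tangency of A1 to AC means the radius VC is perpendicular to AC and A1 meets GM tangentially, so VG is at right angles to GM, with radius 3.6, so the center V sits 3.6 in from both sides at V = (-30.50, 19.10). That places the tangent points at C = (-34.10, 19.10) on AC and G = (-30.50, 22.70) on GM. Then |WG| = |G − W| = 38.02.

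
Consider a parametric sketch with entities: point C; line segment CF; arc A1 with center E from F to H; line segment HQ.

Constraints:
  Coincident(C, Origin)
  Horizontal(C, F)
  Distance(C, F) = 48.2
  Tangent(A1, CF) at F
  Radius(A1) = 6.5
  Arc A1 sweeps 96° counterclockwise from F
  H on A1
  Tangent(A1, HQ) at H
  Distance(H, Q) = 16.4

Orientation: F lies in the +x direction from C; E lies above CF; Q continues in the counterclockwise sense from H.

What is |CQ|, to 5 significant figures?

57.926

C is at the origin; C and F share the same y with |CF| = 48.2 and F on the +x side, so F = (48.200, 0.0000). Tangency of A1 to CF means the radius EF is perpendicular to CF, so E = F + (0, 6.5) = (48.200, 6.5000). On A1, F sits at bearing -90° from E; a 96° counterclockwise sweep puts H at bearing 6°, so H = E + 6.5·(cos 6°, sin 6°) = (54.664, 7.1794). The tangent condition forces EH to be normal to HQ, so HQ runs along (−sin 6°, cos 6°); with |HQ| = 16.4, Q = (52.950, 23.490). Then |CQ| = |Q − C| = 57.926.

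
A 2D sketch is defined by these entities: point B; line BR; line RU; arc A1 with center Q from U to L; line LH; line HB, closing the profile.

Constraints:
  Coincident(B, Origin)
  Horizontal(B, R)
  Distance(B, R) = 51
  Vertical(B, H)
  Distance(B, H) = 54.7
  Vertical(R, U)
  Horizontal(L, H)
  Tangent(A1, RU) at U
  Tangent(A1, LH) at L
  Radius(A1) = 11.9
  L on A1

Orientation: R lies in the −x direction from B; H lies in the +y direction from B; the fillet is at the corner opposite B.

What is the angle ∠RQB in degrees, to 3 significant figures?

58.0°

B is at the origin; BR is horizontal with |BR| = 51.0 and R on the −x side, so R = (-51.0, 0.00). BH is vertical with |BH| = 54.7 and H on the +y side, so H = (0.00, 54.7). The virtual corner opposite B is at (-51.0, 54.7). Since A1 is tangent to RU there, QU ⟂ RU and A1 meets LH tangentially, so QL is at right angles to LH, with radius 11.9, so the center Q sits 11.9 in from both sides at Q = (-39.1, 42.8). Then cos ∠RQB = QR·QB / (|QR||QB|), giving 58.0°.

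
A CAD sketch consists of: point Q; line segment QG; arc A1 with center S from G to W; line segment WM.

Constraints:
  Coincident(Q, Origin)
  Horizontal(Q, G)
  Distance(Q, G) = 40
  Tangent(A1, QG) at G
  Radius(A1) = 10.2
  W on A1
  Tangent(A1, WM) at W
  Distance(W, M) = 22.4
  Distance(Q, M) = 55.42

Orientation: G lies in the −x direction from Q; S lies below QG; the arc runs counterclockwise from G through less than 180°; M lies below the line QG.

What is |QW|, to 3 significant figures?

51.5

Checks: |SW| = 10.20 ✓; ∠(SW, WM) = 90.00° ✓; |WM| = 22.40 ✓; |QM| = 55.42 ✓.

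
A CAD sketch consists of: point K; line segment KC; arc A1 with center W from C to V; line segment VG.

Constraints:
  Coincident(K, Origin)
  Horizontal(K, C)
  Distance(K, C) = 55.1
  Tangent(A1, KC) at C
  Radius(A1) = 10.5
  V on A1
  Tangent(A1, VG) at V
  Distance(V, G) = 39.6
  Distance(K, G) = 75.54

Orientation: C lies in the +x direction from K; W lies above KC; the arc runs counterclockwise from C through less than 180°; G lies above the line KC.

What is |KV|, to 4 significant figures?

66.57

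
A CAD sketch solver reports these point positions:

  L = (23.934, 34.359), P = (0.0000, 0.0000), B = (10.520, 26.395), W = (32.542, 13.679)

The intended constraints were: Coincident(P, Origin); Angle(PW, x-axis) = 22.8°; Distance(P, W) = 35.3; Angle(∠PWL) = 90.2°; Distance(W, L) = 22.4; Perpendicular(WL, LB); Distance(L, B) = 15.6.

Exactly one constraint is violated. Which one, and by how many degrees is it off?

Perpendicular(WL, LB) — off by 8.10°.

P = (0.00, 0.00) ✓; PW at 22.80° ✓; |PW| = 35.30 ✓; ∠PWL = 90.20° ✓; |WL| = 22.40 ✓; ∠(WL, LB) = 98.10° ✗; |LB| = 15.60 ✓.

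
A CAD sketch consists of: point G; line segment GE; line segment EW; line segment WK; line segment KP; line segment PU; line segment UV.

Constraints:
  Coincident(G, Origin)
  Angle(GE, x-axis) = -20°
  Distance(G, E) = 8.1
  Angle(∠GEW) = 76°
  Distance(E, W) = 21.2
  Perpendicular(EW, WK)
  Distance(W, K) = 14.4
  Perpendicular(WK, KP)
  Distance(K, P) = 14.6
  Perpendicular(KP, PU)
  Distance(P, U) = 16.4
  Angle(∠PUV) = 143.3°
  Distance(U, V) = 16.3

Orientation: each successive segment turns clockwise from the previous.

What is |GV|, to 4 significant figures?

27.07

KP ⟂ PU, so PU runs at -34.00°; with |PU| = 16.4, U = (5.579, -9.360). ∠PUV = 143.3° gives UV at -70.70° from the x-axis; with |UV| = 16.3, V = (10.97, -24.74). Then |GV| = |V − G| = 27.07.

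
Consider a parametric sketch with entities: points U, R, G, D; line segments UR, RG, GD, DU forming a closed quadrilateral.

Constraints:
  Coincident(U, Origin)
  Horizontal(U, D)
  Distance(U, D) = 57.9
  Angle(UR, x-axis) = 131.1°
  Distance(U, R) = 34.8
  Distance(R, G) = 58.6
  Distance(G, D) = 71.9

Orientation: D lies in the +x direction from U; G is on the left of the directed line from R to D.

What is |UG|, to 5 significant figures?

66.852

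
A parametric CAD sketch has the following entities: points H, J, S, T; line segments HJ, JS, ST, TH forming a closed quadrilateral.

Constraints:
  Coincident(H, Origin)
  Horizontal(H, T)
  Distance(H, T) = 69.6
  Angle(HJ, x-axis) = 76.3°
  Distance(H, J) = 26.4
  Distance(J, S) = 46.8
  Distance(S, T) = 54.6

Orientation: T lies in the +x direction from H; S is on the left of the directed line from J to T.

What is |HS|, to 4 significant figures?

67.92

H is at the origin; H and T share the same y with |HT| = 69.6 and T in +x, so T = (69.6, 0). HJ runs at 76.3° with |HJ| = 26.4, so J = (6.253, 25.65). S is determined by |JS| = 46.8 and |ST| = 54.6 together: it lies at the intersection of circle(J, 46.8) and circle(T, 54.6). With |JT| = 68.34, the foot of the radical line on JT is 28.39 from J and the perpendicular offset is √(46.8² − 28.39²) = 37.21. Taking the left-of-JT solution: S = (46.53, 49.49).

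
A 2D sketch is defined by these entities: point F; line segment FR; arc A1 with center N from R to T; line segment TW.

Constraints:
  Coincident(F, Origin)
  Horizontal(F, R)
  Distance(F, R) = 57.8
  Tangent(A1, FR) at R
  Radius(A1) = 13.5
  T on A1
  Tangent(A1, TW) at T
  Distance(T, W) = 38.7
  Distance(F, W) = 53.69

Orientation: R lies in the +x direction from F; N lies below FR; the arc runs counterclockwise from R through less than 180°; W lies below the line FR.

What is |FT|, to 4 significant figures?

46.08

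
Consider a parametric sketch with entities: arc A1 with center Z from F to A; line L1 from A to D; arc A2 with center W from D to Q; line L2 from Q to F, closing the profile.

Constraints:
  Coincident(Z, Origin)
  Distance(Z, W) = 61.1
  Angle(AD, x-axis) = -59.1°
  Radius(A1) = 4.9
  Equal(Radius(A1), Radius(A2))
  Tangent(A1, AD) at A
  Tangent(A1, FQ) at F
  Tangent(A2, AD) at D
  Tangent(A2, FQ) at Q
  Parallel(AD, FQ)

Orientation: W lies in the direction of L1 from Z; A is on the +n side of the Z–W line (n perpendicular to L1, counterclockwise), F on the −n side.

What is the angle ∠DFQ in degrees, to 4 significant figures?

9.112°

Tangency of A1 to both parallel lines with radius 4.9 puts A and F at Z ± 4.9·n: A = (4.205, 2.516), F = (-4.205, -2.516). Equal radii place D and Q the same way about W: D = W + 4.9·n = (35.58, -49.91), Q = W − 4.9·n = (27.17, -54.94). Then cos ∠DFQ = FD·FQ / (|FD||FQ|), giving 9.112°.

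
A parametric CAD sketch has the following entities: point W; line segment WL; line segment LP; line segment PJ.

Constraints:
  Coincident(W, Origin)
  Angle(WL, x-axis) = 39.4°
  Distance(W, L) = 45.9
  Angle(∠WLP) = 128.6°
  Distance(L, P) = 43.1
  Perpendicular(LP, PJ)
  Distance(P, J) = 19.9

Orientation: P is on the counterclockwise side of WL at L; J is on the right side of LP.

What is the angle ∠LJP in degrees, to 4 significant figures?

65.22°

W is at the origin; WL runs at 39.4° with length 45.9, so L = 45.9·(cos 39.4°, sin 39.4°) = (35.47, 29.13). ∠WLP = 128.6°, so LP runs at 39.4° + (180° − 128.6°) = 90.80° from the x-axis; with |LP| = 43.1, P = L + 43.1·(cos 90.80°, sin 90.80°) = (34.87, 72.23). LP ⟂ PJ; with |PJ| = 19.9 on the right of LP, J = P + 19.9·(0.9999, 0.01396) = (54.76, 72.51). Then cos ∠LJP = JL·JP / (|JL||JP|), giving 65.22°.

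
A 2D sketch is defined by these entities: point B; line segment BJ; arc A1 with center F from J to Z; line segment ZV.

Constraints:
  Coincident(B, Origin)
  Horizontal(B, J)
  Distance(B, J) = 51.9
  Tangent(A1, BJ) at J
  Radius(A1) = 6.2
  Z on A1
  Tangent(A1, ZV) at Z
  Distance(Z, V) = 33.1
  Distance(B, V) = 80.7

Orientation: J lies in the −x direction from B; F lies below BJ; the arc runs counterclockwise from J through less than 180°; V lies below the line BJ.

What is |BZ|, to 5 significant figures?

57.274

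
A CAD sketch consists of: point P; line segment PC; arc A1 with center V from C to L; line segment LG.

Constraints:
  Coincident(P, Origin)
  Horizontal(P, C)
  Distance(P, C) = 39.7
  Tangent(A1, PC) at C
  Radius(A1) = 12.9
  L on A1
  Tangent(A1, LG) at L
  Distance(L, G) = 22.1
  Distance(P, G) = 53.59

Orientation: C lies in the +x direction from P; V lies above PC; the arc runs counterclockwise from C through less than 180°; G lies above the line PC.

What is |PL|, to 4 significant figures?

54.19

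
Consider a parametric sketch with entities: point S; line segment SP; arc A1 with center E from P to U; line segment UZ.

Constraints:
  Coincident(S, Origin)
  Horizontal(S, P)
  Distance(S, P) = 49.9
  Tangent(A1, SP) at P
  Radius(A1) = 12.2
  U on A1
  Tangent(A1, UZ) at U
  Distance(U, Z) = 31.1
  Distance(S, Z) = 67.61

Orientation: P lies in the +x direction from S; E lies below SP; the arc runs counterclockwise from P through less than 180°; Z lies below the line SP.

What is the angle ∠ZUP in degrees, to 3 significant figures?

124°

Checks: |EU| = 12.20 ✓; ∠(EU, UZ) = 90.00° ✓; |UZ| = 31.10 ✓; |SZ| = 67.61 ✓.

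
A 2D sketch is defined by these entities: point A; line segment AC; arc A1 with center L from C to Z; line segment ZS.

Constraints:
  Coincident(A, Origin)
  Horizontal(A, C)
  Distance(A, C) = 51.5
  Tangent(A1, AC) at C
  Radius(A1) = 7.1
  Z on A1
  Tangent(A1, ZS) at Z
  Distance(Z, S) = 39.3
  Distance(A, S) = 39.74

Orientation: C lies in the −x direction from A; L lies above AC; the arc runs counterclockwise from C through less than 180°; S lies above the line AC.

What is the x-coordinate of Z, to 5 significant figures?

-45.944

A is at the origin; AC is horizontal with |AC| = 51.5 and C on the −x side, so C = (-51.500, 0.0000). Since A1 is tangent to AC there, LC ⟂ AC, so L = C + (0, 7.1) = (-51.500, 7.1000). Since LZ ⟂ ZS (tangency), |LS| = √(7.1² + 39.3²) = 39.936 regardless of where Z sits on A1. So S lies on both circle(A, 39.74) and circle(L, 39.936); the above-AC intersection is S = (-21.478, 33.436). Z is the foot of the tangent from S: Z = (-45.944, 2.6800).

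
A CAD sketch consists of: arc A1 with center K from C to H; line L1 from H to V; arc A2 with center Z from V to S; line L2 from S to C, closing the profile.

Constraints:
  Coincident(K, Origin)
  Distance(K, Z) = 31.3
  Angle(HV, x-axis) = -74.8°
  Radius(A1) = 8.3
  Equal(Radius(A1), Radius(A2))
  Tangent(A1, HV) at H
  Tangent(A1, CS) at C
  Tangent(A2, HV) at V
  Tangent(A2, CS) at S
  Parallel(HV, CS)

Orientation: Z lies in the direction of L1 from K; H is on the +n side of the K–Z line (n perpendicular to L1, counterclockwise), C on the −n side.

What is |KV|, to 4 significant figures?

32.38

The slot axis is L1's direction at -74.8°, so u = (cos -74.8°, sin -74.8°) = (0.2622, -0.9650) and n = (−sin -74.8°, cos -74.8°) = (0.9650, 0.2622). K is at the origin and Z lies 31.3 along u from K, so Z = 31.3·u = (8.207, -30.21). Tangency of A1 to both parallel lines with radius 8.3 puts H and C at K ± 8.3·n: H = (8.010, 2.176), C = (-8.010, -2.176). Equal radii place V and S the same way about Z: V = Z + 8.3·n = (16.22, -28.03), S = Z − 8.3·n = (0.1969, -32.38). Then |KV| = |V − K| = 32.38.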